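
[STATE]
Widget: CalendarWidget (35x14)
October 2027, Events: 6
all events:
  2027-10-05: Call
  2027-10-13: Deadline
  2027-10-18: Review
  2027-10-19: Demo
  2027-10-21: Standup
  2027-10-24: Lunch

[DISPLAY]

            October 2027           
Mo Tu We Th Fr Sa Su               
             1  2  3               
 4  5*  6  7  8  9 10              
11 12 13* 14 15 16 17              
18* 19* 20 21* 22 23 24*           
25 26 27 28 29 30 31               
                                   
                                   
                                   
                                   
                                   
                                   
                                   


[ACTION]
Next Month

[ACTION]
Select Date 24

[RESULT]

           November 2027           
Mo Tu We Th Fr Sa Su               
 1  2  3  4  5  6  7               
 8  9 10 11 12 13 14               
15 16 17 18 19 20 21               
22 23 [24] 25 26 27 28             
29 30                              
                                   
                                   
                                   
                                   
                                   
                                   
                                   


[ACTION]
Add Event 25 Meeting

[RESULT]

           November 2027           
Mo Tu We Th Fr Sa Su               
 1  2  3  4  5  6  7               
 8  9 10 11 12 13 14               
15 16 17 18 19 20 21               
22 23 [24] 25* 26 27 28            
29 30                              
                                   
                                   
                                   
                                   
                                   
                                   
                                   


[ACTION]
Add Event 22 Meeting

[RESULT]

           November 2027           
Mo Tu We Th Fr Sa Su               
 1  2  3  4  5  6  7               
 8  9 10 11 12 13 14               
15 16 17 18 19 20 21               
22* 23 [24] 25* 26 27 28           
29 30                              
                                   
                                   
                                   
                                   
                                   
                                   
                                   


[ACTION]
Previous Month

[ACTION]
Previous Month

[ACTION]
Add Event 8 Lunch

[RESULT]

           September 2027          
Mo Tu We Th Fr Sa Su               
       1  2  3  4  5               
 6  7  8*  9 10 11 12              
13 14 15 16 17 18 19               
20 21 22 23 24 25 26               
27 28 29 30                        
                                   
                                   
                                   
                                   
                                   
                                   
                                   


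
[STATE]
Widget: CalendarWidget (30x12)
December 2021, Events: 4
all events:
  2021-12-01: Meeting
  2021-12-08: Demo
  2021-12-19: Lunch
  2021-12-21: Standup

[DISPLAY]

        December 2021         
Mo Tu We Th Fr Sa Su          
       1*  2  3  4  5         
 6  7  8*  9 10 11 12         
13 14 15 16 17 18 19*         
20 21* 22 23 24 25 26         
27 28 29 30 31                
                              
                              
                              
                              
                              


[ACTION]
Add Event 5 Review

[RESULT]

        December 2021         
Mo Tu We Th Fr Sa Su          
       1*  2  3  4  5*        
 6  7  8*  9 10 11 12         
13 14 15 16 17 18 19*         
20 21* 22 23 24 25 26         
27 28 29 30 31                
                              
                              
                              
                              
                              


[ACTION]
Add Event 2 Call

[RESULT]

        December 2021         
Mo Tu We Th Fr Sa Su          
       1*  2*  3  4  5*       
 6  7  8*  9 10 11 12         
13 14 15 16 17 18 19*         
20 21* 22 23 24 25 26         
27 28 29 30 31                
                              
                              
                              
                              
                              


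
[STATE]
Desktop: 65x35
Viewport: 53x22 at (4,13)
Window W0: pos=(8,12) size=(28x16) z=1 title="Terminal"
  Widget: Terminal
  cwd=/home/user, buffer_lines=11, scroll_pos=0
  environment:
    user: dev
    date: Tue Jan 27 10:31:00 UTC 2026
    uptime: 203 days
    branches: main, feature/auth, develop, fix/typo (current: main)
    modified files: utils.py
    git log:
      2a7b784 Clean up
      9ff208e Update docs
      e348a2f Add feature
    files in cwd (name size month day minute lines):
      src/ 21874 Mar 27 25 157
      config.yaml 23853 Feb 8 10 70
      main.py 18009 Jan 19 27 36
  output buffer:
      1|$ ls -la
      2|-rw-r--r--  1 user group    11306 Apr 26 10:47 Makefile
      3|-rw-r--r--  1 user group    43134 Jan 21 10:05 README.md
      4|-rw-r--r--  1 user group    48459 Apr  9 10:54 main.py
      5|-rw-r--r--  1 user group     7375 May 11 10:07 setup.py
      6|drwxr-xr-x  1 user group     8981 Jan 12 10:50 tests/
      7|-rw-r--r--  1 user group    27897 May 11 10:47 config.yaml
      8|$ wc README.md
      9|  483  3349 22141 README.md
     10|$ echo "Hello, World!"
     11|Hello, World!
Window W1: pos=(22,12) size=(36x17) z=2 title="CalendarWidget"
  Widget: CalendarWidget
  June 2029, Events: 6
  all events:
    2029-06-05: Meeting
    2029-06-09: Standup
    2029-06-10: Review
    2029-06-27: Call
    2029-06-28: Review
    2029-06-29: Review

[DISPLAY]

    ┃ Terminal    ┃ CalendarWidget                   
    ┠─────────────┠──────────────────────────────────
    ┃$ ls -la     ┃            June 2029             
    ┃-rw-r--r--  1┃Mo Tu We Th Fr Sa Su              
    ┃-rw-r--r--  1┃             1  2  3              
    ┃-rw-r--r--  1┃ 4  5*  6  7  8  9* 10*           
    ┃-rw-r--r--  1┃11 12 13 14 15 16 17              
    ┃drwxr-xr-x  1┃18 19 20 21 22 23 24              
    ┃-rw-r--r--  1┃25 26 27* 28* 29* 30              
    ┃$ wc README.m┃                                  
    ┃  483  3349 2┃                                  
    ┃$ echo "Hello┃                                  
    ┃Hello, World!┃                                  
    ┃$ █          ┃                                  
    ┗━━━━━━━━━━━━━┃                                  
                  ┗━━━━━━━━━━━━━━━━━━━━━━━━━━━━━━━━━━
                                                     
                                                     
                                                     
                                                     
                                                     
                                                     


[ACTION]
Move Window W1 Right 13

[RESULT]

    ┃ Terminal           ┃ CalendarWidget            
    ┠────────────────────┠───────────────────────────
    ┃$ ls -la            ┃            June 2029      
    ┃-rw-r--r--  1 user g┃Mo Tu We Th Fr Sa Su       
    ┃-rw-r--r--  1 user g┃             1  2  3       
    ┃-rw-r--r--  1 user g┃ 4  5*  6  7  8  9* 10*    
    ┃-rw-r--r--  1 user g┃11 12 13 14 15 16 17       
    ┃drwxr-xr-x  1 user g┃18 19 20 21 22 23 24       
    ┃-rw-r--r--  1 user g┃25 26 27* 28* 29* 30       
    ┃$ wc README.md      ┃                           
    ┃  483  3349 22141 RE┃                           
    ┃$ echo "Hello, World┃                           
    ┃Hello, World!       ┃                           
    ┃$ █                 ┃                           
    ┗━━━━━━━━━━━━━━━━━━━━┃                           
                         ┗━━━━━━━━━━━━━━━━━━━━━━━━━━━
                                                     
                                                     
                                                     
                                                     
                                                     
                                                     


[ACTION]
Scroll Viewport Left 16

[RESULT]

        ┃ Terminal           ┃ CalendarWidget        
        ┠────────────────────┠───────────────────────
        ┃$ ls -la            ┃            June 2029  
        ┃-rw-r--r--  1 user g┃Mo Tu We Th Fr Sa Su   
        ┃-rw-r--r--  1 user g┃             1  2  3   
        ┃-rw-r--r--  1 user g┃ 4  5*  6  7  8  9* 10*
        ┃-rw-r--r--  1 user g┃11 12 13 14 15 16 17   
        ┃drwxr-xr-x  1 user g┃18 19 20 21 22 23 24   
        ┃-rw-r--r--  1 user g┃25 26 27* 28* 29* 30   
        ┃$ wc README.md      ┃                       
        ┃  483  3349 22141 RE┃                       
        ┃$ echo "Hello, World┃                       
        ┃Hello, World!       ┃                       
        ┃$ █                 ┃                       
        ┗━━━━━━━━━━━━━━━━━━━━┃                       
                             ┗━━━━━━━━━━━━━━━━━━━━━━━
                                                     
                                                     
                                                     
                                                     
                                                     
                                                     


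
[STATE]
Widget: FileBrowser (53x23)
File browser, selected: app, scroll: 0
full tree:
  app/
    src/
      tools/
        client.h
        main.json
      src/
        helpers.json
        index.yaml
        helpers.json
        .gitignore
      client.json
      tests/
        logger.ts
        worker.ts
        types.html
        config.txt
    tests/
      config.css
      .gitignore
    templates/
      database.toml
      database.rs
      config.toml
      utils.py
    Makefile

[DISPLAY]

> [-] app/                                           
    [+] src/                                         
    [+] tests/                                       
    [+] templates/                                   
    Makefile                                         
                                                     
                                                     
                                                     
                                                     
                                                     
                                                     
                                                     
                                                     
                                                     
                                                     
                                                     
                                                     
                                                     
                                                     
                                                     
                                                     
                                                     
                                                     


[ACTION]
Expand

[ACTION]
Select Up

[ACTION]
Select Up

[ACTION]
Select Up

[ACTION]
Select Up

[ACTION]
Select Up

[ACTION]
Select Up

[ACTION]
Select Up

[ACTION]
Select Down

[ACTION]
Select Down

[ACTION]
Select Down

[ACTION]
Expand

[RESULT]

  [-] app/                                           
    [+] src/                                         
    [+] tests/                                       
  > [-] templates/                                   
      database.toml                                  
      database.rs                                    
      config.toml                                    
      utils.py                                       
    Makefile                                         
                                                     
                                                     
                                                     
                                                     
                                                     
                                                     
                                                     
                                                     
                                                     
                                                     
                                                     
                                                     
                                                     
                                                     


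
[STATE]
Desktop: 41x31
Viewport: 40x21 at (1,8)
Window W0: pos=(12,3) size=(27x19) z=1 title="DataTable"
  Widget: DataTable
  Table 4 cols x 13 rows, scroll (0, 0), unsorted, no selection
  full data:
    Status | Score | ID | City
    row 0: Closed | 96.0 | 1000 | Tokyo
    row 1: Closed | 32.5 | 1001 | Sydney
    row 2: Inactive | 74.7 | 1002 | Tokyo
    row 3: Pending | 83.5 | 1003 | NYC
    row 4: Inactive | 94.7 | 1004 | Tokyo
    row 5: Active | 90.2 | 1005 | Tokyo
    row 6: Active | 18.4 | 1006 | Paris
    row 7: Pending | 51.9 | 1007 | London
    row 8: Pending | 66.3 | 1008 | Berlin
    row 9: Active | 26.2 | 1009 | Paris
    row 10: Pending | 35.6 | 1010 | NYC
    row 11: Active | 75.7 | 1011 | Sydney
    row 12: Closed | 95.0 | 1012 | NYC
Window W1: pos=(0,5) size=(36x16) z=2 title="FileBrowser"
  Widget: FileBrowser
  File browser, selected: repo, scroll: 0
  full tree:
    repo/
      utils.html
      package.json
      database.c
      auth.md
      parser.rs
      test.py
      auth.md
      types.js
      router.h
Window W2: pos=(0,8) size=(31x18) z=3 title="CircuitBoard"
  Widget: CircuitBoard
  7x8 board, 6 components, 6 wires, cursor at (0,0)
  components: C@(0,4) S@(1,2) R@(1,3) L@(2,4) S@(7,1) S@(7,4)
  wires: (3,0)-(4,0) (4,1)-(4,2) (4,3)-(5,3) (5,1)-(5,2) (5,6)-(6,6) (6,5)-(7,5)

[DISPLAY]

━━━━━━━━━━━━━━━━━━━━━━━━━━━━━┓    ┃yo┃  
 CircuitBoard                ┃    ┃ne┃  
─────────────────────────────┨    ┃yo┃  
   0 1 2 3 4 5 6             ┃    ┃  ┃  
0  [.]              C        ┃    ┃yo┃  
                             ┃    ┃yo┃  
1           S   R            ┃    ┃is┃  
                             ┃    ┃do┃  
2                   L        ┃    ┃li┃  
                             ┃    ┃is┃  
3   ·                        ┃    ┃  ┃  
    │                        ┃    ┃ne┃  
4   ·   · ─ ·   ·            ┃━━━━┛  ┃  
                │            ┃━━━━━━━┛  
5       · ─ ·   ·           ·┃          
                            │┃          
6                       ·   ·┃          
━━━━━━━━━━━━━━━━━━━━━━━━━━━━━┛          
                                        
                                        
                                        


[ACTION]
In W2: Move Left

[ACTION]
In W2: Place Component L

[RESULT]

━━━━━━━━━━━━━━━━━━━━━━━━━━━━━┓    ┃yo┃  
 CircuitBoard                ┃    ┃ne┃  
─────────────────────────────┨    ┃yo┃  
   0 1 2 3 4 5 6             ┃    ┃  ┃  
0  [L]              C        ┃    ┃yo┃  
                             ┃    ┃yo┃  
1           S   R            ┃    ┃is┃  
                             ┃    ┃do┃  
2                   L        ┃    ┃li┃  
                             ┃    ┃is┃  
3   ·                        ┃    ┃  ┃  
    │                        ┃    ┃ne┃  
4   ·   · ─ ·   ·            ┃━━━━┛  ┃  
                │            ┃━━━━━━━┛  
5       · ─ ·   ·           ·┃          
                            │┃          
6                       ·   ·┃          
━━━━━━━━━━━━━━━━━━━━━━━━━━━━━┛          
                                        
                                        
                                        


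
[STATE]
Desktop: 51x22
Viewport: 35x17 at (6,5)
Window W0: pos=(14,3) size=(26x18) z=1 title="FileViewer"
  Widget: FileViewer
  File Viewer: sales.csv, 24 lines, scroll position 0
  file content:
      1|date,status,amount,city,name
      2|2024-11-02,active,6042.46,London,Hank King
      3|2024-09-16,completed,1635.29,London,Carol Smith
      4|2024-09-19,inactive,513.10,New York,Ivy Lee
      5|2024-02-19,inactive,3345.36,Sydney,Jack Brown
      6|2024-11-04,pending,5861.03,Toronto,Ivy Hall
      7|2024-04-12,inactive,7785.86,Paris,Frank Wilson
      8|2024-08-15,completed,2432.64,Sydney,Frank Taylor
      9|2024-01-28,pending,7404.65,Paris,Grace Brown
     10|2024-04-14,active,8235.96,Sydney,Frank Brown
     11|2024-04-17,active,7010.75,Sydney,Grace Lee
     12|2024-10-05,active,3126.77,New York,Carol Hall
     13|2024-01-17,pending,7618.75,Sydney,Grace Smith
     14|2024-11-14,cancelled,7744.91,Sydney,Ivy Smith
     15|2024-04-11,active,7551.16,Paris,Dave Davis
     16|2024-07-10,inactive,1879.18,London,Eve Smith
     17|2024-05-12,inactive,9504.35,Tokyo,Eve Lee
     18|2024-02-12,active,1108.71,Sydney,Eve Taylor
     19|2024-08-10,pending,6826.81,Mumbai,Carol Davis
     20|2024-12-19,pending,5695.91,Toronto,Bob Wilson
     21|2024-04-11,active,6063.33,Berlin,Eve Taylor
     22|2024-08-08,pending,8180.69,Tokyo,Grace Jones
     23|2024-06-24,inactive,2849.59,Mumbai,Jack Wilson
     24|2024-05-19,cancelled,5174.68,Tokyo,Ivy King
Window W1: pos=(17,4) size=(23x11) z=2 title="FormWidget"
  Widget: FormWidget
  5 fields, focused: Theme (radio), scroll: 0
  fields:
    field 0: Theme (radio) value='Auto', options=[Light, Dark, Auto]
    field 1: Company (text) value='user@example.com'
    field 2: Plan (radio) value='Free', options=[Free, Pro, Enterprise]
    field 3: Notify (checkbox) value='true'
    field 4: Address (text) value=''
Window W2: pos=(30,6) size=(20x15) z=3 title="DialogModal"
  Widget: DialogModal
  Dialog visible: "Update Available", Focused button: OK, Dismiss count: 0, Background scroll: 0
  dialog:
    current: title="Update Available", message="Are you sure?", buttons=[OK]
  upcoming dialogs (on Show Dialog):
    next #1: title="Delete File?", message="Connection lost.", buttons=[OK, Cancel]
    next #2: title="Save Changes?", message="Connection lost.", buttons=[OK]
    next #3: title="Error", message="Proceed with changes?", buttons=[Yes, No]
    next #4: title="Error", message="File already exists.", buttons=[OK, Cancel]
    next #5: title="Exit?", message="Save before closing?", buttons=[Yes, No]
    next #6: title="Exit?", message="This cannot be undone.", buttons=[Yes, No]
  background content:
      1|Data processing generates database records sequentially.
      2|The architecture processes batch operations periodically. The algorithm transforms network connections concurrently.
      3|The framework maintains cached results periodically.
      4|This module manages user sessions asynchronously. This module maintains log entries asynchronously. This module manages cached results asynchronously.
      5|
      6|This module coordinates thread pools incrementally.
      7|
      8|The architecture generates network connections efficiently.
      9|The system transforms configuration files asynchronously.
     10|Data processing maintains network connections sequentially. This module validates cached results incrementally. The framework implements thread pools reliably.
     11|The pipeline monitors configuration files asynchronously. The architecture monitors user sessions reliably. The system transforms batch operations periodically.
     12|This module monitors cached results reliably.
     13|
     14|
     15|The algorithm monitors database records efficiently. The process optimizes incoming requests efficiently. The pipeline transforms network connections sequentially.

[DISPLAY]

        ┠──┃ FormWidget          ┃ 
        ┃da┠────────────┏━━━━━━━━━━
        ┃20┃> Theme:    ┃ DialogMod
        ┃20┃  Company:  ┠──────────
        ┃20┃  Plan:     ┃Data proce
        ┃20┃  Notify:   ┃The archit
        ┃20┃  Address:  ┃The framew
        ┃20┃            ┃Th┌───────
        ┃20┃            ┃  │Update 
        ┃20┗━━━━━━━━━━━━┃Th│Are you
        ┃2024-04-14,acti┃  │    [OK
        ┃2024-04-17,acti┃Th└───────
        ┃2024-10-05,acti┃The system
        ┃2024-01-17,pend┃Data proce
        ┃2024-11-14,canc┃The pipeli
        ┗━━━━━━━━━━━━━━━┗━━━━━━━━━━
                                   


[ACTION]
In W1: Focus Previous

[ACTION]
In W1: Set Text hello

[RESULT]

        ┠──┃ FormWidget          ┃ 
        ┃da┠────────────┏━━━━━━━━━━
        ┃20┃  Theme:    ┃ DialogMod
        ┃20┃  Company:  ┠──────────
        ┃20┃  Plan:     ┃Data proce
        ┃20┃  Notify:   ┃The archit
        ┃20┃> Address:  ┃The framew
        ┃20┃            ┃Th┌───────
        ┃20┃            ┃  │Update 
        ┃20┗━━━━━━━━━━━━┃Th│Are you
        ┃2024-04-14,acti┃  │    [OK
        ┃2024-04-17,acti┃Th└───────
        ┃2024-10-05,acti┃The system
        ┃2024-01-17,pend┃Data proce
        ┃2024-11-14,canc┃The pipeli
        ┗━━━━━━━━━━━━━━━┗━━━━━━━━━━
                                   


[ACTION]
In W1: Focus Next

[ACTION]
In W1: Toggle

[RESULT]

        ┠──┃ FormWidget          ┃ 
        ┃da┠────────────┏━━━━━━━━━━
        ┃20┃> Theme:    ┃ DialogMod
        ┃20┃  Company:  ┠──────────
        ┃20┃  Plan:     ┃Data proce
        ┃20┃  Notify:   ┃The archit
        ┃20┃  Address:  ┃The framew
        ┃20┃            ┃Th┌───────
        ┃20┃            ┃  │Update 
        ┃20┗━━━━━━━━━━━━┃Th│Are you
        ┃2024-04-14,acti┃  │    [OK
        ┃2024-04-17,acti┃Th└───────
        ┃2024-10-05,acti┃The system
        ┃2024-01-17,pend┃Data proce
        ┃2024-11-14,canc┃The pipeli
        ┗━━━━━━━━━━━━━━━┗━━━━━━━━━━
                                   


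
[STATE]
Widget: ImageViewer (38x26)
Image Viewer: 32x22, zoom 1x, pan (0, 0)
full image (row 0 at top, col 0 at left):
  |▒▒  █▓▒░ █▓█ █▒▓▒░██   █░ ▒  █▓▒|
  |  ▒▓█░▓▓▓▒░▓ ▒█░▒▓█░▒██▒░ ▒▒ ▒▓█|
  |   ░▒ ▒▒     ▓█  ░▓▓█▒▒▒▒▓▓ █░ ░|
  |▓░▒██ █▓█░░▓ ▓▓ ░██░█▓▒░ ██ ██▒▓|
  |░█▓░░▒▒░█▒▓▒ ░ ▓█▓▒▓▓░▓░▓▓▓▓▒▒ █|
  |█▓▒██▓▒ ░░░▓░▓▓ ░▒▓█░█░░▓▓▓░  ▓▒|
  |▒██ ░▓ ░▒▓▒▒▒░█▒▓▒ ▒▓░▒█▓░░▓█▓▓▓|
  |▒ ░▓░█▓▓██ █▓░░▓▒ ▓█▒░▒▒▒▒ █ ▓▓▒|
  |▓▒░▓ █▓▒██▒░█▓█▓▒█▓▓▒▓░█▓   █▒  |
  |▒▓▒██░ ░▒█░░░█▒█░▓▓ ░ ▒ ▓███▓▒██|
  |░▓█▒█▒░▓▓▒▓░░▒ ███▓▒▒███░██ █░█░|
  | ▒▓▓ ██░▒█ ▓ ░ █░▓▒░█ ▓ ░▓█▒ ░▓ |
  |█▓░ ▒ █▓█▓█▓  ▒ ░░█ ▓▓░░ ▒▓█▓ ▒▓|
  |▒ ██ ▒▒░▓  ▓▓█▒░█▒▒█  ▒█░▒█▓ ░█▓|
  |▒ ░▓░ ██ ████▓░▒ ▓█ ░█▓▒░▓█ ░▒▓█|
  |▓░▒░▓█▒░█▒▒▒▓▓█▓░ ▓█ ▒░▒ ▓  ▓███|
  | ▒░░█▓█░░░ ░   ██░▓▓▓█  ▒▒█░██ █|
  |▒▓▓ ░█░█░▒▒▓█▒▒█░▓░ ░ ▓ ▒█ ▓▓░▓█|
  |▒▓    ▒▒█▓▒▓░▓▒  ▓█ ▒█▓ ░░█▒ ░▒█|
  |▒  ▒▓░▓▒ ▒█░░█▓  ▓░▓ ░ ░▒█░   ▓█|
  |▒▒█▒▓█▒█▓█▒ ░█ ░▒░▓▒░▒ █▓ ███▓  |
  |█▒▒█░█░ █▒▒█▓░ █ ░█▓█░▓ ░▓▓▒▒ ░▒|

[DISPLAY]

▒▒  █▓▒░ █▓█ █▒▓▒░██   █░ ▒  █▓▒      
  ▒▓█░▓▓▓▒░▓ ▒█░▒▓█░▒██▒░ ▒▒ ▒▓█      
   ░▒ ▒▒     ▓█  ░▓▓█▒▒▒▒▓▓ █░ ░      
▓░▒██ █▓█░░▓ ▓▓ ░██░█▓▒░ ██ ██▒▓      
░█▓░░▒▒░█▒▓▒ ░ ▓█▓▒▓▓░▓░▓▓▓▓▒▒ █      
█▓▒██▓▒ ░░░▓░▓▓ ░▒▓█░█░░▓▓▓░  ▓▒      
▒██ ░▓ ░▒▓▒▒▒░█▒▓▒ ▒▓░▒█▓░░▓█▓▓▓      
▒ ░▓░█▓▓██ █▓░░▓▒ ▓█▒░▒▒▒▒ █ ▓▓▒      
▓▒░▓ █▓▒██▒░█▓█▓▒█▓▓▒▓░█▓   █▒        
▒▓▒██░ ░▒█░░░█▒█░▓▓ ░ ▒ ▓███▓▒██      
░▓█▒█▒░▓▓▒▓░░▒ ███▓▒▒███░██ █░█░      
 ▒▓▓ ██░▒█ ▓ ░ █░▓▒░█ ▓ ░▓█▒ ░▓       
█▓░ ▒ █▓█▓█▓  ▒ ░░█ ▓▓░░ ▒▓█▓ ▒▓      
▒ ██ ▒▒░▓  ▓▓█▒░█▒▒█  ▒█░▒█▓ ░█▓      
▒ ░▓░ ██ ████▓░▒ ▓█ ░█▓▒░▓█ ░▒▓█      
▓░▒░▓█▒░█▒▒▒▓▓█▓░ ▓█ ▒░▒ ▓  ▓███      
 ▒░░█▓█░░░ ░   ██░▓▓▓█  ▒▒█░██ █      
▒▓▓ ░█░█░▒▒▓█▒▒█░▓░ ░ ▓ ▒█ ▓▓░▓█      
▒▓    ▒▒█▓▒▓░▓▒  ▓█ ▒█▓ ░░█▒ ░▒█      
▒  ▒▓░▓▒ ▒█░░█▓  ▓░▓ ░ ░▒█░   ▓█      
▒▒█▒▓█▒█▓█▒ ░█ ░▒░▓▒░▒ █▓ ███▓        
█▒▒█░█░ █▒▒█▓░ █ ░█▓█░▓ ░▓▓▒▒ ░▒      
                                      
                                      
                                      
                                      


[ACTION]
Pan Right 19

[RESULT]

█   █░ ▒  █▓▒                         
░▒██▒░ ▒▒ ▒▓█                         
▓█▒▒▒▒▓▓ █░ ░                         
░█▓▒░ ██ ██▒▓                         
▓▓░▓░▓▓▓▓▒▒ █                         
█░█░░▓▓▓░  ▓▒                         
▒▓░▒█▓░░▓█▓▓▓                         
█▒░▒▒▒▒ █ ▓▓▒                         
▓▒▓░█▓   █▒                           
 ░ ▒ ▓███▓▒██                         
▒▒███░██ █░█░                         
░█ ▓ ░▓█▒ ░▓                          
 ▓▓░░ ▒▓█▓ ▒▓                         
█  ▒█░▒█▓ ░█▓                         
 ░█▓▒░▓█ ░▒▓█                         
█ ▒░▒ ▓  ▓███                         
▓▓█  ▒▒█░██ █                         
 ░ ▓ ▒█ ▓▓░▓█                         
 ▒█▓ ░░█▒ ░▒█                         
▓ ░ ░▒█░   ▓█                         
▒░▒ █▓ ███▓                           
▓█░▓ ░▓▓▒▒ ░▒                         
                                      
                                      
                                      
                                      


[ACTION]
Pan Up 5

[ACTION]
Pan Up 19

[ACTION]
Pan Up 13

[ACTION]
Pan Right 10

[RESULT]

█▓▒                                   
▒▓█                                   
░ ░                                   
█▒▓                                   
▒ █                                   
 ▓▒                                   
▓▓▓                                   
▓▓▒                                   
▒                                     
▒██                                   
░█░                                   
░▓                                    
 ▒▓                                   
░█▓                                   
▒▓█                                   
███                                   
█ █                                   
░▓█                                   
░▒█                                   
 ▓█                                   
▓                                     
 ░▒                                   
                                      
                                      
                                      
                                      


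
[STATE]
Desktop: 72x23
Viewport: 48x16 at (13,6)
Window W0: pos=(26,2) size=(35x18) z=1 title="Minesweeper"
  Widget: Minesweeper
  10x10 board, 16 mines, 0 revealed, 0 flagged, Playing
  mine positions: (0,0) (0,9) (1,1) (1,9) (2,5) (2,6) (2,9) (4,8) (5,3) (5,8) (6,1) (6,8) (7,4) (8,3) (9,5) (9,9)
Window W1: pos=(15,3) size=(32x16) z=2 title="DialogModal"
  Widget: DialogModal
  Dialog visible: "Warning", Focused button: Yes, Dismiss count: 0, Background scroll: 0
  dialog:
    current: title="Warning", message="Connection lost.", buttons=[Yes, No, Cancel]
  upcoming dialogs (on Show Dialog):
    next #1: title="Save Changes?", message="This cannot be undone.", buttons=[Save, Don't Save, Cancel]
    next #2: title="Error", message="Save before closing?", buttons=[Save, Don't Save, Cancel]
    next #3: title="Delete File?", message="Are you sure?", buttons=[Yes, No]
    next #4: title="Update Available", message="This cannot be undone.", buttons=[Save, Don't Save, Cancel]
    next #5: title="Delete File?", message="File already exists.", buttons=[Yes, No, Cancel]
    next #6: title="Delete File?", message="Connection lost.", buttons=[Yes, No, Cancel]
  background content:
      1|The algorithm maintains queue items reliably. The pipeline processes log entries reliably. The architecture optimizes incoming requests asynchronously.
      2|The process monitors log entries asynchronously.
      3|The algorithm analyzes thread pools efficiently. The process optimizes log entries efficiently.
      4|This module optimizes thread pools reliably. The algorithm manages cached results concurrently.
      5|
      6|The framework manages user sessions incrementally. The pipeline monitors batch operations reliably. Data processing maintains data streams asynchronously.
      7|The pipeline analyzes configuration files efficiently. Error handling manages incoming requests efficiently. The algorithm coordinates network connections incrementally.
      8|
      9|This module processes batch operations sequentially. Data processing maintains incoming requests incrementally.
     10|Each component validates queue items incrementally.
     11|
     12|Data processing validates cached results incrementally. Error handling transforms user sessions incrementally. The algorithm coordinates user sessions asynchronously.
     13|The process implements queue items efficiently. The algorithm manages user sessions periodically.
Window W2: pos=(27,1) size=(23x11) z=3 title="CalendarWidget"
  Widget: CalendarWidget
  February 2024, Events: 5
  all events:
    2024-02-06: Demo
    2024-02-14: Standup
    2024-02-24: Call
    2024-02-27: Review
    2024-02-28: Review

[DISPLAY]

  ┃The algorit┃          1  2  3  4 ┃          ┃
  ┃The process┃ 5  6*  7  8  9 10 11┃          ┃
  ┃The algorit┃12 13 14* 15 16 17 18┃          ┃
  ┃Thi┌───────┃19 20 21 22 23 24* 25┃          ┃
  ┃   │       ┃26 27* 28* 29        ┃          ┃
  ┃The│   Conn┗━━━━━━━━━━━━━━━━━━━━━┛          ┃
  ┃The│ [Yes]  No   Cancel  │igur┃             ┃
  ┃   └─────────────────────┘    ┃             ┃
  ┃This module processes batch op┃             ┃
  ┃Each component validates queue┃             ┃
  ┃                              ┃             ┃
  ┃Data processing validates cach┃             ┃
  ┗━━━━━━━━━━━━━━━━━━━━━━━━━━━━━━┛             ┃
             ┗━━━━━━━━━━━━━━━━━━━━━━━━━━━━━━━━━┛
                                                
                                                


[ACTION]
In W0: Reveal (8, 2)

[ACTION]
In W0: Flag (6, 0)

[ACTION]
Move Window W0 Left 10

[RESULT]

  ┃The algorit┃          1  2  3  4 ┃┃          
  ┃The process┃ 5  6*  7  8  9 10 11┃┃          
  ┃The algorit┃12 13 14* 15 16 17 18┃┃          
  ┃Thi┌───────┃19 20 21 22 23 24* 25┃┃          
  ┃   │       ┃26 27* 28* 29        ┃┃          
  ┃The│   Conn┗━━━━━━━━━━━━━━━━━━━━━┛┃          
  ┃The│ [Yes]  No   Cancel  │igur┃   ┃          
  ┃   └─────────────────────┘    ┃   ┃          
  ┃This module processes batch op┃   ┃          
  ┃Each component validates queue┃   ┃          
  ┃                              ┃   ┃          
  ┃Data processing validates cach┃   ┃          
  ┗━━━━━━━━━━━━━━━━━━━━━━━━━━━━━━┛   ┃          
   ┗━━━━━━━━━━━━━━━━━━━━━━━━━━━━━━━━━┛          
                                                
                                                


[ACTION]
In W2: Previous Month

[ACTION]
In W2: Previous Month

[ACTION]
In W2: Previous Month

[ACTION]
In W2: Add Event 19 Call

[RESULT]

  ┃The algorit┃       1  2  3  4  5 ┃┃          
  ┃The process┃ 6  7  8  9 10 11 12 ┃┃          
  ┃The algorit┃13 14 15 16 17 18 19*┃┃          
  ┃Thi┌───────┃20 21 22 23 24 25 26 ┃┃          
  ┃   │       ┃27 28 29 30          ┃┃          
  ┃The│   Conn┗━━━━━━━━━━━━━━━━━━━━━┛┃          
  ┃The│ [Yes]  No   Cancel  │igur┃   ┃          
  ┃   └─────────────────────┘    ┃   ┃          
  ┃This module processes batch op┃   ┃          
  ┃Each component validates queue┃   ┃          
  ┃                              ┃   ┃          
  ┃Data processing validates cach┃   ┃          
  ┗━━━━━━━━━━━━━━━━━━━━━━━━━━━━━━┛   ┃          
   ┗━━━━━━━━━━━━━━━━━━━━━━━━━━━━━━━━━┛          
                                                
                                                


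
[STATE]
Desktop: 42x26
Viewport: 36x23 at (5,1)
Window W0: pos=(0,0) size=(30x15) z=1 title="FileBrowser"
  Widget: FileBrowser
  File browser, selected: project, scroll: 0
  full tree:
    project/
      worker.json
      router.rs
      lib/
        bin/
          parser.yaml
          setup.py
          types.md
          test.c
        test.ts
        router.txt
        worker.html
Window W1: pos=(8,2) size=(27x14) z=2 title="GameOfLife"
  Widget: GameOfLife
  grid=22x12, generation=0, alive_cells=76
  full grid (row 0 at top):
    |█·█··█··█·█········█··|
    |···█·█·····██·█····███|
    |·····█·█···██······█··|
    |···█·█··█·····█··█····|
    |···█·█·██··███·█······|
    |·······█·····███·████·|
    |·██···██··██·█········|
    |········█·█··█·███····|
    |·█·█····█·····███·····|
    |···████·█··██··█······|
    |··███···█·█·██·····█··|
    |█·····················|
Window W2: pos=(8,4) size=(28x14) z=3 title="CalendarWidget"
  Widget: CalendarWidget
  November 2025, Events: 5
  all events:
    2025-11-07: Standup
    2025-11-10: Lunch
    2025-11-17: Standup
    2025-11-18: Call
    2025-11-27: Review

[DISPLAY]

eBrowser                ┃           
───┏━━━━━━━━━━━━━━━━━━━━━━━━━┓      
] p┃ GameOfLife              ┃      
wor┏━━━━━━━━━━━━━━━━━━━━━━━━━━┓     
rou┃ CalendarWidget           ┃     
[+]┠──────────────────────────┨     
   ┃      November 2025       ┃     
   ┃Mo Tu We Th Fr Sa Su      ┃     
   ┃                1  2      ┃     
   ┃ 3  4  5  6  7*  8  9     ┃     
   ┃10* 11 12 13 14 15 16     ┃     
   ┃17* 18* 19 20 21 22 23    ┃     
   ┃24 25 26 27* 28 29 30     ┃     
━━━┃                          ┃     
   ┃                          ┃     
   ┃                          ┃     
   ┗━━━━━━━━━━━━━━━━━━━━━━━━━━┛     
                                    
                                    
                                    
                                    
                                    
                                    


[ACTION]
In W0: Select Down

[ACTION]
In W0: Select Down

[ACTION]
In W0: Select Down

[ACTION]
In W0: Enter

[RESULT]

eBrowser                ┃           
───┏━━━━━━━━━━━━━━━━━━━━━━━━━┓      
] p┃ GameOfLife              ┃      
wor┏━━━━━━━━━━━━━━━━━━━━━━━━━━┓     
rou┃ CalendarWidget           ┃     
[-]┠──────────────────────────┨     
  [┃      November 2025       ┃     
  t┃Mo Tu We Th Fr Sa Su      ┃     
  r┃                1  2      ┃     
  w┃ 3  4  5  6  7*  8  9     ┃     
   ┃10* 11 12 13 14 15 16     ┃     
   ┃17* 18* 19 20 21 22 23    ┃     
   ┃24 25 26 27* 28 29 30     ┃     
━━━┃                          ┃     
   ┃                          ┃     
   ┃                          ┃     
   ┗━━━━━━━━━━━━━━━━━━━━━━━━━━┛     
                                    
                                    
                                    
                                    
                                    
                                    


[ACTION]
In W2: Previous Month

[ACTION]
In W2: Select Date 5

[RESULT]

eBrowser                ┃           
───┏━━━━━━━━━━━━━━━━━━━━━━━━━┓      
] p┃ GameOfLife              ┃      
wor┏━━━━━━━━━━━━━━━━━━━━━━━━━━┓     
rou┃ CalendarWidget           ┃     
[-]┠──────────────────────────┨     
  [┃       October 2025       ┃     
  t┃Mo Tu We Th Fr Sa Su      ┃     
  r┃       1  2  3  4 [ 5]    ┃     
  w┃ 6  7  8  9 10 11 12      ┃     
   ┃13 14 15 16 17 18 19      ┃     
   ┃20 21 22 23 24 25 26      ┃     
   ┃27 28 29 30 31            ┃     
━━━┃                          ┃     
   ┃                          ┃     
   ┃                          ┃     
   ┗━━━━━━━━━━━━━━━━━━━━━━━━━━┛     
                                    
                                    
                                    
                                    
                                    
                                    
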